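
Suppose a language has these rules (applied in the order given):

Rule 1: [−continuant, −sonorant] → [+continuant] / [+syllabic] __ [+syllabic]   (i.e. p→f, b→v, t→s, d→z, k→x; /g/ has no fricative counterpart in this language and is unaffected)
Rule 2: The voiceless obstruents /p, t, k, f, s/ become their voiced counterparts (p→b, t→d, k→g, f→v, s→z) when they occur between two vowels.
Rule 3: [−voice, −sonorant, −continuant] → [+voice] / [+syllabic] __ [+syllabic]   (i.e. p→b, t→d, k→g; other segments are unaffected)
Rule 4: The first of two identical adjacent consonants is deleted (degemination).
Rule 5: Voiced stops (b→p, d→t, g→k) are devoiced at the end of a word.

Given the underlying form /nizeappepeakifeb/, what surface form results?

Rule 1 (intervocalic spirantization): /p/ is a stop between vowels /e/ and /e/, so it spirantizes to the fricative [f]. /k/ is a stop between vowels /a/ and /i/, so it spirantizes to the fricative [x]. /nizeappepeakifeb/ → nizeappefeaxifeb.
Rule 2 (intervocalic voicing): /f/ is a voiceless obstruent between vowels /e/ and /e/, so it voices to [v]. /f/ is a voiceless obstruent between vowels /i/ and /e/, so it voices to [v]. /nizeappefeaxifeb/ → nizeappeveaxiveb.
Rule 3 (intervocalic voicing): no segment meets the environment; /nizeappeveaxiveb/ is unchanged.
Rule 4 (degemination): /pp/ is a geminate; the first /p/ deletes. /nizeappeveaxiveb/ → nizeapeveaxiveb.
Rule 5 (final devoicing): /b/ is a voiced stop in word-final position, so it devoices to [p]. /nizeapeveaxiveb/ → nizeapeveaxivep.

nizeapeveaxivep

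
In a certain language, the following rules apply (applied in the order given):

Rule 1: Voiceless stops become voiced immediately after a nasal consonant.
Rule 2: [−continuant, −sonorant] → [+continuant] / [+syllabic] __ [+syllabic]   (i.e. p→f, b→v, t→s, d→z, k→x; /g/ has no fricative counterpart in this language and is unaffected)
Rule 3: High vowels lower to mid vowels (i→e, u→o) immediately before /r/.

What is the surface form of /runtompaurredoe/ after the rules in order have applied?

rundombaorrezoe

Rule 1 (post-nasal voicing): /t/ is a voiceless stop immediately after the nasal /n/, so it voices to [d]. /p/ is a voiceless stop immediately after the nasal /m/, so it voices to [b]. /runtompaurredoe/ → rundombaurredoe.
Rule 2 (intervocalic spirantization): /d/ is a stop between vowels /e/ and /o/, so it spirantizes to the fricative [z]. /rundombaurredoe/ → rundombaurrezoe.
Rule 3 (pre-rhotic lowering): /u/ is a high vowel immediately before /r/, so it lowers to [o]. /rundombaurrezoe/ → rundombaorrezoe.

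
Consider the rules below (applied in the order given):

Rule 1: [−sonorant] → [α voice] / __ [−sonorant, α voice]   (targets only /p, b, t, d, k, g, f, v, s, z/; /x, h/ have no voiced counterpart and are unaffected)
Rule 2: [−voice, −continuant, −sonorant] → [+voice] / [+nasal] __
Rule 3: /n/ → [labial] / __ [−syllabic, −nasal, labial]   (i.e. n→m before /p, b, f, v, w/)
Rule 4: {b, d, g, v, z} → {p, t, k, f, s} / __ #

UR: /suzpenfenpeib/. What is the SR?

suspemfembeip

Rule 1 (regressive voicing assimilation): /z/ precedes the voiceless obstruent /p/, so it devoices to [s] by assimilation. /suzpenfenpeib/ → suspenfenpeib.
Rule 2 (post-nasal voicing): /p/ is a voiceless stop immediately after the nasal /n/, so it voices to [b]. /suspenfenpeib/ → suspenfenbeib.
Rule 3 (nasal place assimilation): /n/ precedes the labial consonant /f/, so it assimilates in place to [m]. /n/ precedes the labial consonant /b/, so it assimilates in place to [m]. /suspenfenbeib/ → suspemfembeib.
Rule 4 (final devoicing): /b/ is a voiced obstruent in word-final position, so it devoices to [p]. /suspemfembeib/ → suspemfembeip.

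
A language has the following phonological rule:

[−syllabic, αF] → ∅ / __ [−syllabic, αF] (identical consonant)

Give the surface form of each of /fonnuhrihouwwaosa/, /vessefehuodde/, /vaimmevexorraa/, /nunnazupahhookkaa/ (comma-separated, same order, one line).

fonuhrihouwaosa, vesefehuode, vaimevexoraa, nunazupahookaa

/fonnuhrihouwwaosa/: /nn/ is a geminate; the first /n/ deletes. /ww/ is a geminate; the first /w/ deletes. → [fonuhrihouwaosa].
/vessefehuodde/: /ss/ is a geminate; the first /s/ deletes. /dd/ is a geminate; the first /d/ deletes. → [vesefehuode].
/vaimmevexorraa/: /mm/ is a geminate; the first /m/ deletes. /rr/ is a geminate; the first /r/ deletes. → [vaimevexoraa].
/nunnazupahhookkaa/: /nn/ is a geminate; the first /n/ deletes. /hh/ is a geminate; the first /h/ deletes. /kk/ is a geminate; the first /k/ deletes. → [nunazupahookaa].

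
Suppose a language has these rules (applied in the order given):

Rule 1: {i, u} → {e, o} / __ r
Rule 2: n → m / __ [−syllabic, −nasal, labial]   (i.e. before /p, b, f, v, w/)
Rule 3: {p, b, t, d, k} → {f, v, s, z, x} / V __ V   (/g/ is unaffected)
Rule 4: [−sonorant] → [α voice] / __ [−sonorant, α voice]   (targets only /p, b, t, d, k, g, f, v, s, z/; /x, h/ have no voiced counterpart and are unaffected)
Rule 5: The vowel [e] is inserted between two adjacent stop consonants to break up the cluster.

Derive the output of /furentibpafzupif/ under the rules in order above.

forentipepavzufif

Rule 1 (pre-rhotic lowering): /u/ is a high vowel immediately before /r/, so it lowers to [o]. /furentibpafzupif/ → forentibpafzupif.
Rule 2 (nasal place assimilation): no segment meets the environment; /forentibpafzupif/ is unchanged.
Rule 3 (intervocalic spirantization): /p/ is a stop between vowels /u/ and /i/, so it spirantizes to the fricative [f]. /forentibpafzupif/ → forentibpafzufif.
Rule 4 (regressive voicing assimilation): /b/ precedes the voiceless obstruent /p/, so it devoices to [p] by assimilation. /f/ precedes the voiced obstruent /z/, so it voices to [v] by assimilation. /forentibpafzufif/ → forentippavzufif.
Rule 5 (stop-cluster e-epenthesis): /p/ and /p/ form a stop–stop cluster, so [e] is inserted between them. /forentippavzufif/ → forentipepavzufif.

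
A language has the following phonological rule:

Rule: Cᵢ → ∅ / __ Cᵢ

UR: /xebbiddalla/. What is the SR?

/bb/ is a geminate; the first /b/ deletes.
/dd/ is a geminate; the first /d/ deletes.
/ll/ is a geminate; the first /l/ deletes.
The other instances of /x/, /b/, /d/, /l/ do not occur in the required environment and remain unchanged.
Surface form: [xebidala].

xebidala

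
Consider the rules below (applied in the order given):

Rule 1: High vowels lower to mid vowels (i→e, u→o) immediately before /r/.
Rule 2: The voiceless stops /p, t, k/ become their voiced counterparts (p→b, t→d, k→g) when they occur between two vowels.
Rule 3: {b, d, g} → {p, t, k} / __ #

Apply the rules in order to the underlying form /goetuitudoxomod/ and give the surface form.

Rule 1 (pre-rhotic lowering): no segment meets the environment; /goetuitudoxomod/ is unchanged.
Rule 2 (intervocalic voicing): /t/ is a voiceless stop between vowels /e/ and /u/, so it voices to [d]. /t/ is a voiceless stop between vowels /i/ and /u/, so it voices to [d]. /goetuitudoxomod/ → goeduidudoxomod.
Rule 3 (final devoicing): /d/ is a voiced stop in word-final position, so it devoices to [t]. /goeduidudoxomod/ → goeduidudoxomot.

goeduidudoxomot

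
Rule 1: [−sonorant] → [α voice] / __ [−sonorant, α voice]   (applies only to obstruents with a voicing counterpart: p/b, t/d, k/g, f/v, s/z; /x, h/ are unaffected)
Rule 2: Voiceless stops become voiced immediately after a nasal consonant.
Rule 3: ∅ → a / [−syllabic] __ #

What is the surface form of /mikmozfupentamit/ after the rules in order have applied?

mikmosfupendamita

Rule 1 (regressive voicing assimilation): /z/ precedes the voiceless obstruent /f/, so it devoices to [s] by assimilation. /mikmozfupentamit/ → mikmosfupentamit.
Rule 2 (post-nasal voicing): /t/ is a voiceless stop immediately after the nasal /n/, so it voices to [d]. /mikmosfupentamit/ → mikmosfupendamit.
Rule 3 (final a-epenthesis): the form ends in the consonant /t/, so [a] is inserted word-finally. /mikmosfupendamit/ → mikmosfupendamita.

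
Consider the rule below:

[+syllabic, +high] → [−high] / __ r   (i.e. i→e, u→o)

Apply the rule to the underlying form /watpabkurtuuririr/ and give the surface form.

watpabkortuorerer

/u/ is a high vowel immediately before /r/, so it lowers to [o].
/u/ is a high vowel immediately before /r/, so it lowers to [o].
/i/ is a high vowel immediately before /r/, so it lowers to [e].
/i/ is a high vowel immediately before /r/, so it lowers to [e].
Surface form: [watpabkortuorerer].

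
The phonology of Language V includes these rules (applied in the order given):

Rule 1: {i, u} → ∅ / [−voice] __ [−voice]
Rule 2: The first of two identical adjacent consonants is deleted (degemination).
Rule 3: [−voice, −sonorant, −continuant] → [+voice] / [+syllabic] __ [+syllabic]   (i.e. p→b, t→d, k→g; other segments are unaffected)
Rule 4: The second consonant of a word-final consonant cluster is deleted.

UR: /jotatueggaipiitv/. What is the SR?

Rule 1 (high vowel syncope): no segment meets the environment; /jotatueggaipiitv/ is unchanged.
Rule 2 (degemination): /gg/ is a geminate; the first /g/ deletes. /jotatueggaipiitv/ → jotatuegaipiitv.
Rule 3 (intervocalic voicing): /t/ is a voiceless stop between vowels /o/ and /a/, so it voices to [d]. /t/ is a voiceless stop between vowels /a/ and /u/, so it voices to [d]. /p/ is a voiceless stop between vowels /i/ and /i/, so it voices to [b]. /jotatuegaipiitv/ → jodaduegaibiitv.
Rule 4 (final cluster simplification): /v/ is the second consonant of a word-final cluster /tv/, so it deletes. /jodaduegaibiitv/ → jodaduegaibiit.

jodaduegaibiit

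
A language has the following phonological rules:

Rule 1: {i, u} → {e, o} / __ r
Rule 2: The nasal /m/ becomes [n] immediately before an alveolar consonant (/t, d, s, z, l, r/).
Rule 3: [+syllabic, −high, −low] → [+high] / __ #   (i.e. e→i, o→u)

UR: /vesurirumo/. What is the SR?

Rule 1 (pre-rhotic lowering): /u/ is a high vowel immediately before /r/, so it lowers to [o]. /i/ is a high vowel immediately before /r/, so it lowers to [e]. /vesurirumo/ → vesorerumo.
Rule 2 (nasal place assimilation): no segment meets the environment; /vesorerumo/ is unchanged.
Rule 3 (final vowel raising): /o/ is a mid vowel in word-final position, so it raises to [u]. /vesorerumo/ → vesorerumu.

vesorerumu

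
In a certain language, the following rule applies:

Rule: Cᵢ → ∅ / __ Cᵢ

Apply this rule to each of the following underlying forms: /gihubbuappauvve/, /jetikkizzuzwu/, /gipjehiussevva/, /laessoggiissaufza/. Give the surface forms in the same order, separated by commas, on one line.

/gihubbuappauvve/: /bb/ is a geminate; the first /b/ deletes. /pp/ is a geminate; the first /p/ deletes. /vv/ is a geminate; the first /v/ deletes. → [gihubuapauve].
/jetikkizzuzwu/: /kk/ is a geminate; the first /k/ deletes. /zz/ is a geminate; the first /z/ deletes. → [jetikizuzwu].
/gipjehiussevva/: /ss/ is a geminate; the first /s/ deletes. /vv/ is a geminate; the first /v/ deletes. → [gipjehiuseva].
/laessoggiissaufza/: /ss/ is a geminate; the first /s/ deletes. /gg/ is a geminate; the first /g/ deletes. /ss/ is a geminate; the first /s/ deletes. → [laesogiisaufza].

gihubuapauve, jetikizuzwu, gipjehiuseva, laesogiisaufza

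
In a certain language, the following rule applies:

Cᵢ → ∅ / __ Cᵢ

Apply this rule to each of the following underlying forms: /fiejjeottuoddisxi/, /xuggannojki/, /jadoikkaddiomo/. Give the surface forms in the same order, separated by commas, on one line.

/fiejjeottuoddisxi/: /jj/ is a geminate; the first /j/ deletes. /tt/ is a geminate; the first /t/ deletes. /dd/ is a geminate; the first /d/ deletes. → [fiejeotuodisxi].
/xuggannojki/: /gg/ is a geminate; the first /g/ deletes. /nn/ is a geminate; the first /n/ deletes. → [xuganojki].
/jadoikkaddiomo/: /kk/ is a geminate; the first /k/ deletes. /dd/ is a geminate; the first /d/ deletes. → [jadoikadiomo].

fiejeotuodisxi, xuganojki, jadoikadiomo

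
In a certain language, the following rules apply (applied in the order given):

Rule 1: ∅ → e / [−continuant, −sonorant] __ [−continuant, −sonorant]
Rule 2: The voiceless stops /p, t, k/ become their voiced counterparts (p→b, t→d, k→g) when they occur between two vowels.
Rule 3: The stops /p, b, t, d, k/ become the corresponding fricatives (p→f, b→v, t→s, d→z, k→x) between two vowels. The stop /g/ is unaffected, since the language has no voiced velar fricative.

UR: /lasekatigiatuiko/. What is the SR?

lasegazigiazuigo

Rule 1 (stop-cluster e-epenthesis): no segment meets the environment; /lasekatigiatuiko/ is unchanged.
Rule 2 (intervocalic voicing): /k/ is a voiceless stop between vowels /e/ and /a/, so it voices to [g]. /t/ is a voiceless stop between vowels /a/ and /i/, so it voices to [d]. /t/ is a voiceless stop between vowels /a/ and /u/, so it voices to [d]. /k/ is a voiceless stop between vowels /i/ and /o/, so it voices to [g]. /lasekatigiatuiko/ → lasegadigiaduigo.
Rule 3 (intervocalic spirantization): /d/ is a stop between vowels /a/ and /i/, so it spirantizes to the fricative [z]. /d/ is a stop between vowels /a/ and /u/, so it spirantizes to the fricative [z]. /lasegadigiaduigo/ → lasegazigiazuigo.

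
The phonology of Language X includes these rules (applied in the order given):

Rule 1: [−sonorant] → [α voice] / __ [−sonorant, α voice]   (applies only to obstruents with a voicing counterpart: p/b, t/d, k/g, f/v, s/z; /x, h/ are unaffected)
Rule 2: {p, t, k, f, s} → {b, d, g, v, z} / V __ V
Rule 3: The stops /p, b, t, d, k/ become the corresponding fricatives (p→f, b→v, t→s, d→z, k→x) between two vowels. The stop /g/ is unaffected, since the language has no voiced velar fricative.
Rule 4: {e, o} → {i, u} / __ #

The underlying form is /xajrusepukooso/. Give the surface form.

Rule 1 (regressive voicing assimilation): no segment meets the environment; /xajrusepukooso/ is unchanged.
Rule 2 (intervocalic voicing): /s/ is a voiceless obstruent between vowels /u/ and /e/, so it voices to [z]. /p/ is a voiceless obstruent between vowels /e/ and /u/, so it voices to [b]. /k/ is a voiceless obstruent between vowels /u/ and /o/, so it voices to [g]. /s/ is a voiceless obstruent between vowels /o/ and /o/, so it voices to [z]. /xajrusepukooso/ → xajruzebugoozo.
Rule 3 (intervocalic spirantization): /b/ is a stop between vowels /e/ and /u/, so it spirantizes to the fricative [v]. /xajruzebugoozo/ → xajruzevugoozo.
Rule 4 (final vowel raising): /o/ is a mid vowel in word-final position, so it raises to [u]. /xajruzevugoozo/ → xajruzevugoozu.

xajruzevugoozu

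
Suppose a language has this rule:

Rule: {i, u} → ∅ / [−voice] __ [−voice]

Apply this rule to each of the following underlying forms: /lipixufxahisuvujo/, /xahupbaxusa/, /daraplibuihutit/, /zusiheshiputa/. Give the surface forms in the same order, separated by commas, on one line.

lipxfxahsuvujo, xahpbaxsa, daraplibuihtt, zusheshpta

/lipixufxahisuvujo/: /i/ is a high vowel flanked by voiceless consonants /p/ and /x/, so it deletes. /u/ is a high vowel flanked by voiceless consonants /x/ and /f/, so it deletes. /i/ is a high vowel flanked by voiceless consonants /h/ and /s/, so it deletes. → [lipxfxahsuvujo].
/xahupbaxusa/: /u/ is a high vowel flanked by voiceless consonants /h/ and /p/, so it deletes. /u/ is a high vowel flanked by voiceless consonants /x/ and /s/, so it deletes. → [xahpbaxsa].
/daraplibuihutit/: /u/ is a high vowel flanked by voiceless consonants /h/ and /t/, so it deletes. /i/ is a high vowel flanked by voiceless consonants /t/ and /t/, so it deletes. → [daraplibuihtt].
/zusiheshiputa/: /i/ is a high vowel flanked by voiceless consonants /s/ and /h/, so it deletes. /i/ is a high vowel flanked by voiceless consonants /h/ and /p/, so it deletes. /u/ is a high vowel flanked by voiceless consonants /p/ and /t/, so it deletes. → [zusheshpta].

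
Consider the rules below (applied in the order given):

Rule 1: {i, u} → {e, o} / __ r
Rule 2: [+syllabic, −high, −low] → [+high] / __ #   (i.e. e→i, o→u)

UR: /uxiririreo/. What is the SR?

uxererereu

Rule 1 (pre-rhotic lowering): /i/ is a high vowel immediately before /r/, so it lowers to [e]. /i/ is a high vowel immediately before /r/, so it lowers to [e]. /i/ is a high vowel immediately before /r/, so it lowers to [e]. /uxiririreo/ → uxererereo.
Rule 2 (final vowel raising): /o/ is a mid vowel in word-final position, so it raises to [u]. /uxererereo/ → uxererereu.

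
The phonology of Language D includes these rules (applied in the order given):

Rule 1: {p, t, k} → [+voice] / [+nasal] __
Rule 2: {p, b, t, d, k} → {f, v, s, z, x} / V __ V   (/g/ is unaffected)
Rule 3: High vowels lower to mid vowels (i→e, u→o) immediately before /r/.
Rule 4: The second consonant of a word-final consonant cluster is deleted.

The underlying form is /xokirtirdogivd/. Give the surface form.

xoxerterdogiv

Rule 1 (post-nasal voicing): no segment meets the environment; /xokirtirdogivd/ is unchanged.
Rule 2 (intervocalic spirantization): /k/ is a stop between vowels /o/ and /i/, so it spirantizes to the fricative [x]. /xokirtirdogivd/ → xoxirtirdogivd.
Rule 3 (pre-rhotic lowering): /i/ is a high vowel immediately before /r/, so it lowers to [e]. /i/ is a high vowel immediately before /r/, so it lowers to [e]. /xoxirtirdogivd/ → xoxerterdogivd.
Rule 4 (final cluster simplification): /d/ is the second consonant of a word-final cluster /vd/, so it deletes. /xoxerterdogivd/ → xoxerterdogiv.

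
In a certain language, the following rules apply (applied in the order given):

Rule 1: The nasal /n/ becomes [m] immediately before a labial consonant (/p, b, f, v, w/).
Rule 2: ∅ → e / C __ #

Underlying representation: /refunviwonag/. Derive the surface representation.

Rule 1 (nasal place assimilation): /n/ precedes the labial consonant /v/, so it assimilates in place to [m]. /refunviwonag/ → refumviwonag.
Rule 2 (final e-epenthesis): the form ends in the consonant /g/, so [e] is inserted word-finally. /refumviwonag/ → refumviwonage.

refumviwonage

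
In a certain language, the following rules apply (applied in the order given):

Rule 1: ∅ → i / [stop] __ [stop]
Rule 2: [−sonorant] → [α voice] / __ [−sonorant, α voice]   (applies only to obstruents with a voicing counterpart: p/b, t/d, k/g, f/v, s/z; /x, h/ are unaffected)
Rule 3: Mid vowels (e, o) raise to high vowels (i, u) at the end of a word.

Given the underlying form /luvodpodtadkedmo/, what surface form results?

Rule 1 (stop-cluster i-epenthesis): /d/ and /p/ form a stop–stop cluster, so [i] is inserted between them. /d/ and /t/ form a stop–stop cluster, so [i] is inserted between them. /d/ and /k/ form a stop–stop cluster, so [i] is inserted between them. /luvodpodtadkedmo/ → luvodipoditadikedmo.
Rule 2 (regressive voicing assimilation): no segment meets the environment; /luvodipoditadikedmo/ is unchanged.
Rule 3 (final vowel raising): /o/ is a mid vowel in word-final position, so it raises to [u]. /luvodipoditadikedmo/ → luvodipoditadikedmu.

luvodipoditadikedmu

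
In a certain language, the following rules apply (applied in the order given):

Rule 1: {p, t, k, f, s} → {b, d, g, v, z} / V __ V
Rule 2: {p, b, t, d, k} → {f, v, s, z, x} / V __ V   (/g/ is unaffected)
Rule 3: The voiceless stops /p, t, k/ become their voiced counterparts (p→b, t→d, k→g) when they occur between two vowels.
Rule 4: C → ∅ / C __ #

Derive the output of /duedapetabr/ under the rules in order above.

Rule 1 (intervocalic voicing): /p/ is a voiceless obstruent between vowels /a/ and /e/, so it voices to [b]. /t/ is a voiceless obstruent between vowels /e/ and /a/, so it voices to [d]. /duedapetabr/ → duedabedabr.
Rule 2 (intervocalic spirantization): /d/ is a stop between vowels /e/ and /a/, so it spirantizes to the fricative [z]. /b/ is a stop between vowels /a/ and /e/, so it spirantizes to the fricative [v]. /d/ is a stop between vowels /e/ and /a/, so it spirantizes to the fricative [z]. /duedabedabr/ → duezavezabr.
Rule 3 (intervocalic voicing): no segment meets the environment; /duezavezabr/ is unchanged.
Rule 4 (final cluster simplification): /r/ is the second consonant of a word-final cluster /br/, so it deletes. /duezavezabr/ → duezavezab.

duezavezab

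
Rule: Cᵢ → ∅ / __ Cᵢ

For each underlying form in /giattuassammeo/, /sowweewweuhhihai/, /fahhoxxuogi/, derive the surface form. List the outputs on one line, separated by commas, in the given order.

/giattuassammeo/: /tt/ is a geminate; the first /t/ deletes. /ss/ is a geminate; the first /s/ deletes. /mm/ is a geminate; the first /m/ deletes. → [giatuasameo].
/sowweewweuhhihai/: /ww/ is a geminate; the first /w/ deletes. /ww/ is a geminate; the first /w/ deletes. /hh/ is a geminate; the first /h/ deletes. → [soweeweuhihai].
/fahhoxxuogi/: /hh/ is a geminate; the first /h/ deletes. /xx/ is a geminate; the first /x/ deletes. → [fahoxuogi].

giatuasameo, soweeweuhihai, fahoxuogi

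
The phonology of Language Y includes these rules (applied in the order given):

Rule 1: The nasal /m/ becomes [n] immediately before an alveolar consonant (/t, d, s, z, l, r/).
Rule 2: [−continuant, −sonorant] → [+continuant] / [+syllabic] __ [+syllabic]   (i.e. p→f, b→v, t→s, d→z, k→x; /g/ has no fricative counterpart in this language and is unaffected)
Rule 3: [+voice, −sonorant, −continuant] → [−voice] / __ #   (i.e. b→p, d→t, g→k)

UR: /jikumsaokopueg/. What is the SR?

jixunsaoxofuek

Rule 1 (nasal place assimilation): /m/ precedes the alveolar consonant /s/, so it assimilates in place to [n]. /jikumsaokopueg/ → jikunsaokopueg.
Rule 2 (intervocalic spirantization): /k/ is a stop between vowels /i/ and /u/, so it spirantizes to the fricative [x]. /k/ is a stop between vowels /o/ and /o/, so it spirantizes to the fricative [x]. /p/ is a stop between vowels /o/ and /u/, so it spirantizes to the fricative [f]. /jikunsaokopueg/ → jixunsaoxofueg.
Rule 3 (final devoicing): /g/ is a voiced stop in word-final position, so it devoices to [k]. /jixunsaoxofueg/ → jixunsaoxofuek.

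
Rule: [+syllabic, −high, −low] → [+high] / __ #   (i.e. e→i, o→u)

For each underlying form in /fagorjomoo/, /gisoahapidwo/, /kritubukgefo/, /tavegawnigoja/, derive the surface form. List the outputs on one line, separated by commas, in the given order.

fagorjomou, gisoahapidwu, kritubukgefu, tavegawnigoja

/fagorjomoo/: /o/ is a mid vowel in word-final position, so it raises to [u]. → [fagorjomou].
/gisoahapidwo/: /o/ is a mid vowel in word-final position, so it raises to [u]. → [gisoahapidwu].
/kritubukgefo/: /o/ is a mid vowel in word-final position, so it raises to [u]. → [kritubukgefu].
/tavegawnigoja/: the rule's environment is not met; surfaces unchanged as [tavegawnigoja].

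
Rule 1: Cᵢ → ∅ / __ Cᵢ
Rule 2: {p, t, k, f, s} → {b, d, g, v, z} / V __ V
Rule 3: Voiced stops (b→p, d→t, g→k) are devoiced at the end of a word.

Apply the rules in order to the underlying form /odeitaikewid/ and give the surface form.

odeidaigewit

Rule 1 (degemination): no segment meets the environment; /odeitaikewid/ is unchanged.
Rule 2 (intervocalic voicing): /t/ is a voiceless obstruent between vowels /i/ and /a/, so it voices to [d]. /k/ is a voiceless obstruent between vowels /i/ and /e/, so it voices to [g]. /odeitaikewid/ → odeidaigewid.
Rule 3 (final devoicing): /d/ is a voiced stop in word-final position, so it devoices to [t]. /odeidaigewid/ → odeidaigewit.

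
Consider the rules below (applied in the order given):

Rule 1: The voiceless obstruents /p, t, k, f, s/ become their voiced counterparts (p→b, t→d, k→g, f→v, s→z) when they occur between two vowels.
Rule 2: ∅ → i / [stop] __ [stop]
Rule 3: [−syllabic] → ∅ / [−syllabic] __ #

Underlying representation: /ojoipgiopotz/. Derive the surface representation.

ojoipigiobot

Rule 1 (intervocalic voicing): /p/ is a voiceless obstruent between vowels /o/ and /o/, so it voices to [b]. /ojoipgiopotz/ → ojoipgiobotz.
Rule 2 (stop-cluster i-epenthesis): /p/ and /g/ form a stop–stop cluster, so [i] is inserted between them. /ojoipgiobotz/ → ojoipigiobotz.
Rule 3 (final cluster simplification): /z/ is the second consonant of a word-final cluster /tz/, so it deletes. /ojoipigiobotz/ → ojoipigiobot.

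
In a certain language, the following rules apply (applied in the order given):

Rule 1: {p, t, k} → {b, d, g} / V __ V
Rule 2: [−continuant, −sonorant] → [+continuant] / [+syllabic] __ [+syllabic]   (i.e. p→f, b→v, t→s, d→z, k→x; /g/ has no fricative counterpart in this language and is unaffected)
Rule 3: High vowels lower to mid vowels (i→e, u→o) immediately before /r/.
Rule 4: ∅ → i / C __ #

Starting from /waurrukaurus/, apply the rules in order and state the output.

waorrugaorusi

Rule 1 (intervocalic voicing): /k/ is a voiceless stop between vowels /u/ and /a/, so it voices to [g]. /waurrukaurus/ → waurrugaurus.
Rule 2 (intervocalic spirantization): no segment meets the environment; /waurrugaurus/ is unchanged.
Rule 3 (pre-rhotic lowering): /u/ is a high vowel immediately before /r/, so it lowers to [o]. /u/ is a high vowel immediately before /r/, so it lowers to [o]. /waurrugaurus/ → waorrugaorus.
Rule 4 (final i-epenthesis): the form ends in the consonant /s/, so [i] is inserted word-finally. /waorrugaorus/ → waorrugaorusi.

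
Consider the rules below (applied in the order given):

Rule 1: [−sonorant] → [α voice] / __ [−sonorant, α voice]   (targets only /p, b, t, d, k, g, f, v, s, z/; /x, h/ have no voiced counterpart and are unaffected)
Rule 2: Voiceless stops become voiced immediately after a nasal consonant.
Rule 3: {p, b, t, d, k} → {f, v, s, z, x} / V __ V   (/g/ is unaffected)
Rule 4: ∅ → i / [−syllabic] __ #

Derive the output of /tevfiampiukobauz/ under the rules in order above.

teffiambiuxovauzi

Rule 1 (regressive voicing assimilation): /v/ precedes the voiceless obstruent /f/, so it devoices to [f] by assimilation. /tevfiampiukobauz/ → teffiampiukobauz.
Rule 2 (post-nasal voicing): /p/ is a voiceless stop immediately after the nasal /m/, so it voices to [b]. /teffiampiukobauz/ → teffiambiukobauz.
Rule 3 (intervocalic spirantization): /k/ is a stop between vowels /u/ and /o/, so it spirantizes to the fricative [x]. /b/ is a stop between vowels /o/ and /a/, so it spirantizes to the fricative [v]. /teffiambiukobauz/ → teffiambiuxovauz.
Rule 4 (final i-epenthesis): the form ends in the consonant /z/, so [i] is inserted word-finally. /teffiambiuxovauz/ → teffiambiuxovauzi.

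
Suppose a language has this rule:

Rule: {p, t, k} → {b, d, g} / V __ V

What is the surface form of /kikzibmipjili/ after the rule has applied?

kikzibmipjili

No segment of /kikzibmipjili/ meets the structural description of the rule, so the form surfaces unchanged.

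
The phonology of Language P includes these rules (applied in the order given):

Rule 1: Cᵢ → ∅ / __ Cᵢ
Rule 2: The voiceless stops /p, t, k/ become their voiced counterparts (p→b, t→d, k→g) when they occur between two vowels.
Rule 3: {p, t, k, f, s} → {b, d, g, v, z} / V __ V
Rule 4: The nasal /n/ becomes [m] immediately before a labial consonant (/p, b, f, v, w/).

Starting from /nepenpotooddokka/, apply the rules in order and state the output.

nebempodoodoga

Rule 1 (degemination): /dd/ is a geminate; the first /d/ deletes. /kk/ is a geminate; the first /k/ deletes. /nepenpotooddokka/ → nepenpotoodoka.
Rule 2 (intervocalic voicing): /p/ is a voiceless stop between vowels /e/ and /e/, so it voices to [b]. /t/ is a voiceless stop between vowels /o/ and /o/, so it voices to [d]. /k/ is a voiceless stop between vowels /o/ and /a/, so it voices to [g]. /nepenpotoodoka/ → nebenpodoodoga.
Rule 3 (intervocalic voicing): no segment meets the environment; /nebenpodoodoga/ is unchanged.
Rule 4 (nasal place assimilation): /n/ precedes the labial consonant /p/, so it assimilates in place to [m]. /nebenpodoodoga/ → nebempodoodoga.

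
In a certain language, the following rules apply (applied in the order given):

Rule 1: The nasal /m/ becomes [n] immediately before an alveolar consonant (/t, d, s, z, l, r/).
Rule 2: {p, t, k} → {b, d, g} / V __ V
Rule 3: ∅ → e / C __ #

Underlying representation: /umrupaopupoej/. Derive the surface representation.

Rule 1 (nasal place assimilation): /m/ precedes the alveolar consonant /r/, so it assimilates in place to [n]. /umrupaopupoej/ → unrupaopupoej.
Rule 2 (intervocalic voicing): /p/ is a voiceless stop between vowels /u/ and /a/, so it voices to [b]. /p/ is a voiceless stop between vowels /o/ and /u/, so it voices to [b]. /p/ is a voiceless stop between vowels /u/ and /o/, so it voices to [b]. /unrupaopupoej/ → unrubaobuboej.
Rule 3 (final e-epenthesis): the form ends in the consonant /j/, so [e] is inserted word-finally. /unrubaobuboej/ → unrubaobuboeje.

unrubaobuboeje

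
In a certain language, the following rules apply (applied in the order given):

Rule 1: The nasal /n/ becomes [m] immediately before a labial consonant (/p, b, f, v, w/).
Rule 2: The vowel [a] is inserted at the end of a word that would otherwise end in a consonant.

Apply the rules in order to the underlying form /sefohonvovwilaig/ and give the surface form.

Rule 1 (nasal place assimilation): /n/ precedes the labial consonant /v/, so it assimilates in place to [m]. /sefohonvovwilaig/ → sefohomvovwilaig.
Rule 2 (final a-epenthesis): the form ends in the consonant /g/, so [a] is inserted word-finally. /sefohomvovwilaig/ → sefohomvovwilaiga.

sefohomvovwilaiga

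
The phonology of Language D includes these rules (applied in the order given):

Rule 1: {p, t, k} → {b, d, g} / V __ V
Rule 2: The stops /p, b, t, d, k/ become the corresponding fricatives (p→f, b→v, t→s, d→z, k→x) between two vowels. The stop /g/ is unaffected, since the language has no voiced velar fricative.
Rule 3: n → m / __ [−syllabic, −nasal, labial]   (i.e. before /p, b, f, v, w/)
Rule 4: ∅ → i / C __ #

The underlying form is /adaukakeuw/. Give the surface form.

azaugageuwi

Rule 1 (intervocalic voicing): /k/ is a voiceless stop between vowels /u/ and /a/, so it voices to [g]. /k/ is a voiceless stop between vowels /a/ and /e/, so it voices to [g]. /adaukakeuw/ → adaugageuw.
Rule 2 (intervocalic spirantization): /d/ is a stop between vowels /a/ and /a/, so it spirantizes to the fricative [z]. /adaugageuw/ → azaugageuw.
Rule 3 (nasal place assimilation): no segment meets the environment; /azaugageuw/ is unchanged.
Rule 4 (final i-epenthesis): the form ends in the consonant /w/, so [i] is inserted word-finally. /azaugageuw/ → azaugageuwi.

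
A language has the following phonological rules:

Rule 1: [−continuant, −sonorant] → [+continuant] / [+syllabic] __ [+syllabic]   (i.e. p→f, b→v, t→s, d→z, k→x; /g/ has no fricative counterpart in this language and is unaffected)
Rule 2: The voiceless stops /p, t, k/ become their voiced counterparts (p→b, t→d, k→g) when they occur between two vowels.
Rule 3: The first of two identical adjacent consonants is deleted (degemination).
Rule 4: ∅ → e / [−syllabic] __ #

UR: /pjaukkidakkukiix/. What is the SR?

Rule 1 (intervocalic spirantization): /d/ is a stop between vowels /i/ and /a/, so it spirantizes to the fricative [z]. /k/ is a stop between vowels /u/ and /i/, so it spirantizes to the fricative [x]. /pjaukkidakkukiix/ → pjaukkizakkuxiix.
Rule 2 (intervocalic voicing): no segment meets the environment; /pjaukkizakkuxiix/ is unchanged.
Rule 3 (degemination): /kk/ is a geminate; the first /k/ deletes. /kk/ is a geminate; the first /k/ deletes. /pjaukkizakkuxiix/ → pjaukizakuxiix.
Rule 4 (final e-epenthesis): the form ends in the consonant /x/, so [e] is inserted word-finally. /pjaukizakuxiix/ → pjaukizakuxiixe.

pjaukizakuxiixe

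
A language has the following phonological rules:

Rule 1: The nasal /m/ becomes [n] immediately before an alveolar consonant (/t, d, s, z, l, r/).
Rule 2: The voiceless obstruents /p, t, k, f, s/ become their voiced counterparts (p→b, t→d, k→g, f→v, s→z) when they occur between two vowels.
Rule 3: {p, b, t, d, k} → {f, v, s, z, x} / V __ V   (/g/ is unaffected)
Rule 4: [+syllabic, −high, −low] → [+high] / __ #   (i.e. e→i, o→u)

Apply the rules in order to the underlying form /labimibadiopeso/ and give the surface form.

lavimivaziovezu

Rule 1 (nasal place assimilation): no segment meets the environment; /labimibadiopeso/ is unchanged.
Rule 2 (intervocalic voicing): /p/ is a voiceless obstruent between vowels /o/ and /e/, so it voices to [b]. /s/ is a voiceless obstruent between vowels /e/ and /o/, so it voices to [z]. /labimibadiopeso/ → labimibadiobezo.
Rule 3 (intervocalic spirantization): /b/ is a stop between vowels /a/ and /i/, so it spirantizes to the fricative [v]. /b/ is a stop between vowels /i/ and /a/, so it spirantizes to the fricative [v]. /d/ is a stop between vowels /a/ and /i/, so it spirantizes to the fricative [z]. /b/ is a stop between vowels /o/ and /e/, so it spirantizes to the fricative [v]. /labimibadiobezo/ → lavimivaziovezo.
Rule 4 (final vowel raising): /o/ is a mid vowel in word-final position, so it raises to [u]. /lavimivaziovezo/ → lavimivaziovezu.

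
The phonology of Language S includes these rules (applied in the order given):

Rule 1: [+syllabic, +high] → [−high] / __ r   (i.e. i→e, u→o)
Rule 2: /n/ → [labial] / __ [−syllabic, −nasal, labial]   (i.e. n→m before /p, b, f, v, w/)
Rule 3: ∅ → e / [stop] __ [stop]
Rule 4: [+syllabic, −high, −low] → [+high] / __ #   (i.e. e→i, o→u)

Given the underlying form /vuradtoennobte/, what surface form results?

Rule 1 (pre-rhotic lowering): /u/ is a high vowel immediately before /r/, so it lowers to [o]. /vuradtoennobte/ → voradtoennobte.
Rule 2 (nasal place assimilation): no segment meets the environment; /voradtoennobte/ is unchanged.
Rule 3 (stop-cluster e-epenthesis): /d/ and /t/ form a stop–stop cluster, so [e] is inserted between them. /b/ and /t/ form a stop–stop cluster, so [e] is inserted between them. /voradtoennobte/ → voradetoennobete.
Rule 4 (final vowel raising): /e/ is a mid vowel in word-final position, so it raises to [i]. /voradetoennobete/ → voradetoennobeti.

voradetoennobeti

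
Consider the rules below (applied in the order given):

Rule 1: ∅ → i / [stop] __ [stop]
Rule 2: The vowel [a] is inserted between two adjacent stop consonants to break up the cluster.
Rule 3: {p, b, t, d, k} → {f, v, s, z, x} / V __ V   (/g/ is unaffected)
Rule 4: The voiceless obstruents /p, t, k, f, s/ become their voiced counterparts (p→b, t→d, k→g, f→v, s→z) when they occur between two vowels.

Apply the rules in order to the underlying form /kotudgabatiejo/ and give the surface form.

Rule 1 (stop-cluster i-epenthesis): /d/ and /g/ form a stop–stop cluster, so [i] is inserted between them. /kotudgabatiejo/ → kotudigabatiejo.
Rule 2 (stop-cluster a-epenthesis): no segment meets the environment; /kotudigabatiejo/ is unchanged.
Rule 3 (intervocalic spirantization): /t/ is a stop between vowels /o/ and /u/, so it spirantizes to the fricative [s]. /d/ is a stop between vowels /u/ and /i/, so it spirantizes to the fricative [z]. /b/ is a stop between vowels /a/ and /a/, so it spirantizes to the fricative [v]. /t/ is a stop between vowels /a/ and /i/, so it spirantizes to the fricative [s]. /kotudigabatiejo/ → kosuzigavasiejo.
Rule 4 (intervocalic voicing): /s/ is a voiceless obstruent between vowels /o/ and /u/, so it voices to [z]. /s/ is a voiceless obstruent between vowels /a/ and /i/, so it voices to [z]. /kosuzigavasiejo/ → kozuzigavaziejo.

kozuzigavaziejo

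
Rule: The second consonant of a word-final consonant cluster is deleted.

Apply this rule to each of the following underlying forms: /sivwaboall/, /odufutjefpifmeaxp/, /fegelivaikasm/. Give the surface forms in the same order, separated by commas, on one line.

sivwaboal, odufutjefpifmeax, fegelivaikas

/sivwaboall/: /l/ is the second consonant of a word-final cluster /ll/, so it deletes. → [sivwaboal].
/odufutjefpifmeaxp/: /p/ is the second consonant of a word-final cluster /xp/, so it deletes. → [odufutjefpifmeax].
/fegelivaikasm/: /m/ is the second consonant of a word-final cluster /sm/, so it deletes. → [fegelivaikas].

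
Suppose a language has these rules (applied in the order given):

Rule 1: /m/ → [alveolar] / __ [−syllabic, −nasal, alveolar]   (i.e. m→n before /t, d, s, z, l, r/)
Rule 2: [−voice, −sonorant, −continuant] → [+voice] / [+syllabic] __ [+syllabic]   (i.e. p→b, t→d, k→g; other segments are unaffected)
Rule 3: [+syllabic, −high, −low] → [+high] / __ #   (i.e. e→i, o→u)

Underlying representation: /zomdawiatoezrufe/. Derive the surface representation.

zondawiadoezrufi

Rule 1 (nasal place assimilation): /m/ precedes the alveolar consonant /d/, so it assimilates in place to [n]. /zomdawiatoezrufe/ → zondawiatoezrufe.
Rule 2 (intervocalic voicing): /t/ is a voiceless stop between vowels /a/ and /o/, so it voices to [d]. /zondawiatoezrufe/ → zondawiadoezrufe.
Rule 3 (final vowel raising): /e/ is a mid vowel in word-final position, so it raises to [i]. /zondawiadoezrufe/ → zondawiadoezrufi.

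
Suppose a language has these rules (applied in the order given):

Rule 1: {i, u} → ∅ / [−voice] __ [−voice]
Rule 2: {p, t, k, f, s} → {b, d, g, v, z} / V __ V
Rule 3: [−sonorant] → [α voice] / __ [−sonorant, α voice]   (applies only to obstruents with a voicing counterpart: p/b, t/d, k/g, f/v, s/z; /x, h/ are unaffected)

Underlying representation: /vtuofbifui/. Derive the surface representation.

ftuovbivui

Rule 1 (high vowel syncope): no segment meets the environment; /vtuofbifui/ is unchanged.
Rule 2 (intervocalic voicing): /f/ is a voiceless obstruent between vowels /i/ and /u/, so it voices to [v]. /vtuofbifui/ → vtuofbivui.
Rule 3 (regressive voicing assimilation): /v/ precedes the voiceless obstruent /t/, so it devoices to [f] by assimilation. /f/ precedes the voiced obstruent /b/, so it voices to [v] by assimilation. /vtuofbivui/ → ftuovbivui.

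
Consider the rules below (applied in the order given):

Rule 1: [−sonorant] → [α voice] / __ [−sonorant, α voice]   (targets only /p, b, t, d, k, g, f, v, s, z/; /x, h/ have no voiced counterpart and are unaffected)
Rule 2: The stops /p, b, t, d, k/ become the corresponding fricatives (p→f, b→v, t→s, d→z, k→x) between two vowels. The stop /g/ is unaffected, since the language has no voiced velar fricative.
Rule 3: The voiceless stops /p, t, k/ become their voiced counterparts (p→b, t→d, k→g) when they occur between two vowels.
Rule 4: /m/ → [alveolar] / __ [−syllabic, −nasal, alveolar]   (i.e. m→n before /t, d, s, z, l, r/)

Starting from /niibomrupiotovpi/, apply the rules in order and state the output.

niivonrufiosofpi

Rule 1 (regressive voicing assimilation): /v/ precedes the voiceless obstruent /p/, so it devoices to [f] by assimilation. /niibomrupiotovpi/ → niibomrupiotofpi.
Rule 2 (intervocalic spirantization): /b/ is a stop between vowels /i/ and /o/, so it spirantizes to the fricative [v]. /p/ is a stop between vowels /u/ and /i/, so it spirantizes to the fricative [f]. /t/ is a stop between vowels /o/ and /o/, so it spirantizes to the fricative [s]. /niibomrupiotofpi/ → niivomrufiosofpi.
Rule 3 (intervocalic voicing): no segment meets the environment; /niivomrufiosofpi/ is unchanged.
Rule 4 (nasal place assimilation): /m/ precedes the alveolar consonant /r/, so it assimilates in place to [n]. /niivomrufiosofpi/ → niivonrufiosofpi.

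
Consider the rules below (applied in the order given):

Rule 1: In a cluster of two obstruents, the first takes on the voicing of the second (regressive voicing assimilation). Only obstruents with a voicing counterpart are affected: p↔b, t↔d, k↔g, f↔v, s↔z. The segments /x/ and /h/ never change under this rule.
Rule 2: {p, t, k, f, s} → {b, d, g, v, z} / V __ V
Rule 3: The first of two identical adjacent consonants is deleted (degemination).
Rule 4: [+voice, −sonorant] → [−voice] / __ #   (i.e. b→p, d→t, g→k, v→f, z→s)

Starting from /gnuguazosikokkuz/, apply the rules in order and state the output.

gnuguazozigokus

Rule 1 (regressive voicing assimilation): no segment meets the environment; /gnuguazosikokkuz/ is unchanged.
Rule 2 (intervocalic voicing): /s/ is a voiceless obstruent between vowels /o/ and /i/, so it voices to [z]. /k/ is a voiceless obstruent between vowels /i/ and /o/, so it voices to [g]. /gnuguazosikokkuz/ → gnuguazozigokkuz.
Rule 3 (degemination): /kk/ is a geminate; the first /k/ deletes. /gnuguazozigokkuz/ → gnuguazozigokuz.
Rule 4 (final devoicing): /z/ is a voiced obstruent in word-final position, so it devoices to [s]. /gnuguazozigokuz/ → gnuguazozigokus.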